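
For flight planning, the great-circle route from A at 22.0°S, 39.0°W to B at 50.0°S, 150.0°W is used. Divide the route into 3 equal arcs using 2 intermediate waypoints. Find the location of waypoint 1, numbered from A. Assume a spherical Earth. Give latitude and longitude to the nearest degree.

Write both endpoints as unit vectors p₁, p₂ with components (cos φ cos λ, cos φ sin λ, sin φ).
The central angle between the endpoints is δ = arccos(p₁·p₂) ≈ 1.497 rad (85.8°).
Interpolate at f = 1/3 with slerp weights a = sin((1−f)δ)/sin δ ≈ 0.843, b = sin(fδ)/sin δ ≈ 0.480.
p = a·p₁ + b·p₂ ≈ (0.340, -0.646, -0.683); φ = arcsin(p_z) ≈ -43.11°, λ = atan2(p_y, p_x) ≈ -62.23°.

≈ 43°S, 62°W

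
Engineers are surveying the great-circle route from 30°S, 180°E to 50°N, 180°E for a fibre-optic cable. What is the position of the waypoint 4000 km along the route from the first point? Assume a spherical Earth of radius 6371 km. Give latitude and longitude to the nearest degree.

≈ 6°N, 180°E

Convert each endpoint to a unit vector on the sphere (x = cos φ cos λ, y = cos φ sin λ, z = sin φ).
The central angle between the endpoints is δ = arccos(p₁·p₂) ≈ 1.396 rad (80.0°). The total great-circle distance is δ·R ≈ 1.396 × 6371 ≈ 8896 km, so the target fraction is f = 4000/8896 ≈ 0.450.
Interpolate at f ≈ 0.450 with slerp weights a = sin((1−f)δ)/sin δ ≈ 0.706, b = sin(fδ)/sin δ ≈ 0.596.
p = a·p₁ + b·p₂ ≈ (-0.995, 0.000, 0.104); φ = arcsin(p_z) ≈ 5.97°, λ = atan2(p_y, p_x) ≈ 180.00°.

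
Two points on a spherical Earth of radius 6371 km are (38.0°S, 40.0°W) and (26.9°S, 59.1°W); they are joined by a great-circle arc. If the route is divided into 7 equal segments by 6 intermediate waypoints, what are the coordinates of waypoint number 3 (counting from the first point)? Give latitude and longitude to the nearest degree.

≈ (34°S, 49°W)

From cos δ = sin φ₁ sin φ₂ + cos φ₁ cos φ₂ cos Δλ, the central angle is δ ≈ 0.340 rad (19.5°).
Interpolate at f = 3/7 with slerp weights a = sin((1−f)δ)/sin δ ≈ 0.579, b = sin(fδ)/sin δ ≈ 0.435.
p = a·p₁ + b·p₂ ≈ (0.549, -0.626, -0.553); φ = arcsin(p_z) ≈ -33.60°, λ = atan2(p_y, p_x) ≈ -48.77°.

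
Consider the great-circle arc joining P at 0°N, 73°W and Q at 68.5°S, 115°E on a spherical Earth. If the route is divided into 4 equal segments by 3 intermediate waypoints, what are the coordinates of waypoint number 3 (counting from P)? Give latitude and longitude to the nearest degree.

≈ 83°S, 99°W

Convert each endpoint to a unit vector on the sphere (x = cos φ cos λ, y = cos φ sin λ, z = sin φ).
The central angle between the endpoints is δ = arccos(p₁·p₂) ≈ 1.942 rad (111.3°).
Interpolate at f = 3/4 with slerp weights a = sin((1−f)δ)/sin δ ≈ 0.501, b = sin(fδ)/sin δ ≈ 1.066.
p = a·p₁ + b·p₂ ≈ (-0.019, -0.125, -0.992); φ = arcsin(p_z) ≈ -82.75°, λ = atan2(p_y, p_x) ≈ -98.52°.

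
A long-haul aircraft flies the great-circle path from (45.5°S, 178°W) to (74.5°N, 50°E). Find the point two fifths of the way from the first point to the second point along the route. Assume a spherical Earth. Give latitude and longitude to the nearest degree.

≈ (10°N, 165°E)

From cos δ = sin φ₁ sin φ₂ + cos φ₁ cos φ₂ cos Δλ, the central angle is δ ≈ 2.519 rad (144.4°).
Interpolate at f = 2/5 with slerp weights a = sin((1−f)δ)/sin δ ≈ 1.713, b = sin(fδ)/sin δ ≈ 1.451.
p = a·p₁ + b·p₂ ≈ (-0.951, 0.255, 0.177); φ = arcsin(p_z) ≈ 10.17°, λ = atan2(p_y, p_x) ≈ 164.98°.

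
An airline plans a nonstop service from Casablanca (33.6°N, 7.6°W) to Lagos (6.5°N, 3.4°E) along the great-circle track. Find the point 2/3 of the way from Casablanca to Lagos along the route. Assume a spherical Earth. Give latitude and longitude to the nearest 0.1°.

≈ (15.6°N, 0.1°E)

The haversine formula gives a central angle δ ≈ 0.505 rad (29.0°) between the endpoints.
Interpolate at f = 2/3 with slerp weights a = sin((1−f)δ)/sin δ ≈ 0.346, b = sin(fδ)/sin δ ≈ 0.683.
p = a·p₁ + b·p₂ ≈ (0.963, 0.002, 0.269); φ = arcsin(p_z) ≈ 15.60°, λ = atan2(p_y, p_x) ≈ 0.12°.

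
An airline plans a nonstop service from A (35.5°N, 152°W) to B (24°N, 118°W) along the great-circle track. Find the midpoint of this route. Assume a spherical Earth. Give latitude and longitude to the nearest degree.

≈ (31°N, 134°W)

Write both endpoints as unit vectors p₁, p₂ with components (cos φ cos λ, cos φ sin λ, sin φ).
The central angle between the endpoints is δ = arccos(p₁·p₂) ≈ 0.550 rad (31.5°).
Interpolate at f = 1/2 with slerp weights a = sin((1−f)δ)/sin δ ≈ 0.519, b = sin(fδ)/sin δ ≈ 0.519.
p = a·p₁ + b·p₂ ≈ (-0.596, -0.618, 0.513); φ = arcsin(p_z) ≈ 30.86°, λ = atan2(p_y, p_x) ≈ -133.99°.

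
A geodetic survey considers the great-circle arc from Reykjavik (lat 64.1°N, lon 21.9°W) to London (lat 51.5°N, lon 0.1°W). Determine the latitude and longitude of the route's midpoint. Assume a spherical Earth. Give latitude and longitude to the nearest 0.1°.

Write both endpoints as unit vectors p₁, p₂ with components (cos φ cos λ, cos φ sin λ, sin φ).
The central angle between the endpoints is δ = arccos(p₁·p₂) ≈ 0.296 rad (17.0°).
Interpolate at f = 1/2 with slerp weights a = sin((1−f)δ)/sin δ ≈ 0.506, b = sin(fδ)/sin δ ≈ 0.506.
p = a·p₁ + b·p₂ ≈ (0.520, -0.083, 0.850); φ = arcsin(p_z) ≈ 58.25°, λ = atan2(p_y, p_x) ≈ -9.07°.

≈ lat 58.3°N, lon 9.1°W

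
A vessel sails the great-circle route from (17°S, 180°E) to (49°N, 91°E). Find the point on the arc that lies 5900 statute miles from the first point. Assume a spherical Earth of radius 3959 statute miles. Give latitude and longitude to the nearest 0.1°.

≈ (43.1°N, 113.7°E)

Convert each endpoint to a unit vector on the sphere (x = cos φ cos λ, y = cos φ sin λ, z = sin φ).
The central angle between the endpoints is δ = arccos(p₁·p₂) ≈ 1.782 rad (102.1°). The total great-circle distance is δ·R ≈ 1.782 × 3959 ≈ 7055 mi, so the target fraction is f = 5900/7055 ≈ 0.836.
Interpolate at f ≈ 0.836 with slerp weights a = sin((1−f)δ)/sin δ ≈ 0.294, b = sin(fδ)/sin δ ≈ 1.019.
p = a·p₁ + b·p₂ ≈ (-0.293, 0.669, 0.683); φ = arcsin(p_z) ≈ 43.11°, λ = atan2(p_y, p_x) ≈ 113.66°.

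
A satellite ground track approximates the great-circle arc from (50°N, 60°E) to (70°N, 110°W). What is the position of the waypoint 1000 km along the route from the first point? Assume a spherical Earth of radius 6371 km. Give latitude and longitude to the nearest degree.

≈ (59°N, 59°E)

The haversine formula gives a central angle δ ≈ 1.043 rad (59.8°) between the endpoints. The total great-circle distance is δ·R ≈ 1.043 × 6371 ≈ 6647 km, so the target fraction is f = 1000/6647 ≈ 0.150.
Interpolate at f ≈ 0.150 with slerp weights a = sin((1−f)δ)/sin δ ≈ 0.897, b = sin(fδ)/sin δ ≈ 0.181.
p = a·p₁ + b·p₂ ≈ (0.267, 0.441, 0.857); φ = arcsin(p_z) ≈ 58.97°, λ = atan2(p_y, p_x) ≈ 58.81°.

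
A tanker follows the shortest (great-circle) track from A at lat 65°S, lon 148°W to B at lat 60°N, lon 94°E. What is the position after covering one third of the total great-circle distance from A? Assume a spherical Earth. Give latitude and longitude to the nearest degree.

Convert each endpoint to a unit vector on the sphere (x = cos φ cos λ, y = cos φ sin λ, z = sin φ).
The central angle between the endpoints is δ = arccos(p₁·p₂) ≈ 2.655 rad (152.1°).
Interpolate at f = 1/3 with slerp weights a = sin((1−f)δ)/sin δ ≈ 2.097, b = sin(fδ)/sin δ ≈ 1.656.
p = a·p₁ + b·p₂ ≈ (-0.809, 0.356, -0.467); φ = arcsin(p_z) ≈ -27.81°, λ = atan2(p_y, p_x) ≈ 156.24°.

≈ lat 28°S, lon 156°E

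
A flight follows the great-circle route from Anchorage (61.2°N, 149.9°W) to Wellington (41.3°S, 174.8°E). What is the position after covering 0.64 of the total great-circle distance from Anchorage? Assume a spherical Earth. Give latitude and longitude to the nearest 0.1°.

From cos δ = sin φ₁ sin φ₂ + cos φ₁ cos φ₂ cos Δλ, the central angle is δ ≈ 1.858 rad (106.4°).
Interpolate at f = 0.64 with slerp weights a = sin((1−f)δ)/sin δ ≈ 0.646, b = sin(fδ)/sin δ ≈ 0.968.
p = a·p₁ + b·p₂ ≈ (-0.993, -0.090, -0.072); φ = arcsin(p_z) ≈ -4.13°, λ = atan2(p_y, p_x) ≈ -174.81°.

≈ 4.1°S, 174.8°W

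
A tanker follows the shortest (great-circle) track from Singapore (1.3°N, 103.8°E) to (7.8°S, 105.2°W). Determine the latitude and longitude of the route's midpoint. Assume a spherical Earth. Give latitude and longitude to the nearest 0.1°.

≈ (12.8°S, 178.3°E)

The haversine formula gives a central angle δ ≈ 2.625 rad (150.4°) between the endpoints.
Interpolate at f = 1/2 with slerp weights a = sin((1−f)δ)/sin δ ≈ 1.957, b = sin(fδ)/sin δ ≈ 1.957.
p = a·p₁ + b·p₂ ≈ (-0.975, 0.029, -0.221); φ = arcsin(p_z) ≈ -12.78°, λ = atan2(p_y, p_x) ≈ 178.30°.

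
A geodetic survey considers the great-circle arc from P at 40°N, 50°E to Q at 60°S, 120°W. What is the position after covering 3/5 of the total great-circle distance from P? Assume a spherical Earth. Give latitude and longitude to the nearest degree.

Write both endpoints as unit vectors p₁, p₂ with components (cos φ cos λ, cos φ sin λ, sin φ).
The central angle between the endpoints is δ = arccos(p₁·p₂) ≈ 2.776 rad (159.0°).
Interpolate at f = 3/5 with slerp weights a = sin((1−f)δ)/sin δ ≈ 2.505, b = sin(fδ)/sin δ ≈ 2.784.
p = a·p₁ + b·p₂ ≈ (0.538, 0.265, -0.801); φ = arcsin(p_z) ≈ -53.19°, λ = atan2(p_y, p_x) ≈ 26.21°.

≈ 53°S, 26°E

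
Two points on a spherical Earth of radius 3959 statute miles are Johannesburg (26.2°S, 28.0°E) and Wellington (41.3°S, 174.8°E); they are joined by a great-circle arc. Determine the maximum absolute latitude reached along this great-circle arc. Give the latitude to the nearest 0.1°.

The great circle lies in the plane with unit normal n̂ = (p₁ × p₂)/|p₁ × p₂|.
Here n̂_z ≈ +0.384; the vertex latitude is φ_max = arccos|n̂_z| ≈ 67.4°.
Check via Clairaut: cos φ_max = |cos φ₁| · sin C = cos(26.2°)·sin(154.7°) ≈ 0.384, again giving ≈ 67.4°.

≈ 67.4°S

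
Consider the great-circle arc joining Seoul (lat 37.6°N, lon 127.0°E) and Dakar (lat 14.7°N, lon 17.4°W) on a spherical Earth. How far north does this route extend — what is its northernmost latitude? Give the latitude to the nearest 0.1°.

≈ 59.7°N

The great circle lies in the plane with unit normal n̂ = (p₁ × p₂)/|p₁ × p₂|.
Here n̂_z ≈ -0.505; the vertex latitude is φ_max = arccos|n̂_z| ≈ 59.7°.
Check via Clairaut: cos φ_max = |cos φ₁| · sin C = cos(37.6°)·sin(39.6°) ≈ 0.505, again giving ≈ 59.7°.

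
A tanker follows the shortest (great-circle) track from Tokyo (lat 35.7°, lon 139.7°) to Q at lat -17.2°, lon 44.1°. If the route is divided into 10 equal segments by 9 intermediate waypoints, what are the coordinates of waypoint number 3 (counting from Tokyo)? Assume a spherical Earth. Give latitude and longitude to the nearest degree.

From cos δ = sin φ₁ sin φ₂ + cos φ₁ cos φ₂ cos Δλ, the central angle is δ ≈ 1.822 rad (104.4°).
Interpolate at f = 3/10 with slerp weights a = sin((1−f)δ)/sin δ ≈ 0.988, b = sin(fδ)/sin δ ≈ 0.536.
p = a·p₁ + b·p₂ ≈ (-0.244, 0.875, 0.418); φ = arcsin(p_z) ≈ 24.68°, λ = atan2(p_y, p_x) ≈ 105.55°.

≈ lat 25°, lon 106°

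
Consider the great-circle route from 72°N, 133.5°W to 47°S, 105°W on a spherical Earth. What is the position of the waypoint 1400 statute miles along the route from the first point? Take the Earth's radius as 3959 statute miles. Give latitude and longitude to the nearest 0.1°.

The haversine formula gives a central angle δ ≈ 2.106 rad (120.7°) between the endpoints. The total great-circle distance is δ·R ≈ 2.106 × 3959 ≈ 8339 mi, so the target fraction is f = 1400/8339 ≈ 0.168.
Interpolate at f ≈ 0.168 with slerp weights a = sin((1−f)δ)/sin δ ≈ 1.144, b = sin(fδ)/sin δ ≈ 0.403.
p = a·p₁ + b·p₂ ≈ (-0.314, -0.522, 0.793); φ = arcsin(p_z) ≈ 52.48°, λ = atan2(p_y, p_x) ≈ -121.07°.

≈ 52.5°N, 121.1°W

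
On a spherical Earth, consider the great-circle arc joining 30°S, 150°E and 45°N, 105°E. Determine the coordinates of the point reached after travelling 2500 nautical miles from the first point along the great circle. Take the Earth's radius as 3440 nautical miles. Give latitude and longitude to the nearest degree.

≈ 7°N, 130°E

From cos δ = sin φ₁ sin φ₂ + cos φ₁ cos φ₂ cos Δλ, the central angle is δ ≈ 1.491 rad (85.4°). The total great-circle distance is δ·R ≈ 1.491 × 3440 ≈ 5130 nmi, so the target fraction is f = 2500/5130 ≈ 0.487.
Interpolate at f ≈ 0.487 with slerp weights a = sin((1−f)δ)/sin δ ≈ 0.694, b = sin(fδ)/sin δ ≈ 0.667.
p = a·p₁ + b·p₂ ≈ (-0.643, 0.756, 0.124); φ = arcsin(p_z) ≈ 7.13°, λ = atan2(p_y, p_x) ≈ 130.37°.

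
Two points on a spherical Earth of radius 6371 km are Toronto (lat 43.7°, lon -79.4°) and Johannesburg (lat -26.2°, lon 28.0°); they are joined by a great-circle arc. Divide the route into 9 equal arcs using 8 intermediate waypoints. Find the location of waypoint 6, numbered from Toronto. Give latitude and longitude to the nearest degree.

≈ lat 1°, lon -3°

Convert each endpoint to a unit vector on the sphere (x = cos φ cos λ, y = cos φ sin λ, z = sin φ).
The central angle between the endpoints is δ = arccos(p₁·p₂) ≈ 2.093 rad (119.9°).
Interpolate at f = 6/9 with slerp weights a = sin((1−f)δ)/sin δ ≈ 0.741, b = sin(fδ)/sin δ ≈ 1.136.
p = a·p₁ + b·p₂ ≈ (0.999, -0.048, 0.011); φ = arcsin(p_z) ≈ 0.60°, λ = atan2(p_y, p_x) ≈ -2.76°.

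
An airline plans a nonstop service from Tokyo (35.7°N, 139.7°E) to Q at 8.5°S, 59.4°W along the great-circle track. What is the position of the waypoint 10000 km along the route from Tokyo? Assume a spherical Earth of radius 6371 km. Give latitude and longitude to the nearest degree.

Write both endpoints as unit vectors p₁, p₂ with components (cos φ cos λ, cos φ sin λ, sin φ).
The central angle between the endpoints is δ = arccos(p₁·p₂) ≈ 2.578 rad (147.7°). The total great-circle distance is δ·R ≈ 2.578 × 6371 ≈ 16423 km, so the target fraction is f = 10000/16423 ≈ 0.609.
Interpolate at f ≈ 0.609 with slerp weights a = sin((1−f)δ)/sin δ ≈ 1.583, b = sin(fδ)/sin δ ≈ 1.871.
p = a·p₁ + b·p₂ ≈ (-0.038, -0.762, 0.647); φ = arcsin(p_z) ≈ 40.31°, λ = atan2(p_y, p_x) ≈ -92.87°.

≈ 40°N, 93°W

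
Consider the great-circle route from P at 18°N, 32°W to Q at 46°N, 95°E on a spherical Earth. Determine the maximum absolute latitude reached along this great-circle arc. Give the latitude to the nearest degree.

The great circle lies in the plane with unit normal n̂ = (p₁ × p₂)/|p₁ × p₂|.
Here n̂_z ≈ +0.536; the vertex latitude is φ_max = arccos|n̂_z| ≈ 57.6°.
Check via Clairaut: cos φ_max = |cos φ₁| · sin C = cos(18.0°)·sin(34.3°) ≈ 0.536, again giving ≈ 57.6°.

≈ 58°N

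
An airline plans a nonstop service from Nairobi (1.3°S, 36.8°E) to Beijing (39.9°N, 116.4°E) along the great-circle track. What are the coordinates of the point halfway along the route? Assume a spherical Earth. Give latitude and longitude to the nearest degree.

From cos δ = sin φ₁ sin φ₂ + cos φ₁ cos φ₂ cos Δλ, the central angle is δ ≈ 1.447 rad (82.9°).
Interpolate at f = 1/2 with slerp weights a = sin((1−f)δ)/sin δ ≈ 0.667, b = sin(fδ)/sin δ ≈ 0.667.
p = a·p₁ + b·p₂ ≈ (0.306, 0.858, 0.413); φ = arcsin(p_z) ≈ 24.38°, λ = atan2(p_y, p_x) ≈ 70.34°.

≈ (24°N, 70°E)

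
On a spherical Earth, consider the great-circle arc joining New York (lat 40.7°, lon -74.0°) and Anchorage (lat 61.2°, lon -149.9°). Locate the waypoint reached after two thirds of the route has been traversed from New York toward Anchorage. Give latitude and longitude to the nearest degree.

Write both endpoints as unit vectors p₁, p₂ with components (cos φ cos λ, cos φ sin λ, sin φ).
The central angle between the endpoints is δ = arccos(p₁·p₂) ≈ 0.849 rad (48.7°).
Interpolate at f = 2/3 with slerp weights a = sin((1−f)δ)/sin δ ≈ 0.372, b = sin(fδ)/sin δ ≈ 0.714.
p = a·p₁ + b·p₂ ≈ (-0.220, -0.444, 0.869); φ = arcsin(p_z) ≈ 60.31°, λ = atan2(p_y, p_x) ≈ -116.37°.

≈ lat 60°, lon -116°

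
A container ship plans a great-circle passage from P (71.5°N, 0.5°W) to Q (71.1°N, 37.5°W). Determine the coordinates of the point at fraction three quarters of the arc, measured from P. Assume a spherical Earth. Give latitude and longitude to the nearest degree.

≈ (72°N, 29°W)

Write both endpoints as unit vectors p₁, p₂ with components (cos φ cos λ, cos φ sin λ, sin φ).
The central angle between the endpoints is δ = arccos(p₁·p₂) ≈ 0.204 rad (11.7°).
Interpolate at f = 3/4 with slerp weights a = sin((1−f)δ)/sin δ ≈ 0.252, b = sin(fδ)/sin δ ≈ 0.752.
p = a·p₁ + b·p₂ ≈ (0.273, -0.149, 0.950); φ = arcsin(p_z) ≈ 71.87°, λ = atan2(p_y, p_x) ≈ -28.62°.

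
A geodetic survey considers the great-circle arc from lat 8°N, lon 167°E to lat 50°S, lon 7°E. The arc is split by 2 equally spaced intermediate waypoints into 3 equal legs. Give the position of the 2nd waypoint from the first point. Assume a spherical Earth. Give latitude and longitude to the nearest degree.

≈ lat 70°S, lon 100°E

Write both endpoints as unit vectors p₁, p₂ with components (cos φ cos λ, cos φ sin λ, sin φ).
The central angle between the endpoints is δ = arccos(p₁·p₂) ≈ 2.353 rad (134.8°).
Interpolate at f = 2/3 with slerp weights a = sin((1−f)δ)/sin δ ≈ 0.996, b = sin(fδ)/sin δ ≈ 1.410.
p = a·p₁ + b·p₂ ≈ (-0.061, 0.332, -0.941); φ = arcsin(p_z) ≈ -70.26°, λ = atan2(p_y, p_x) ≈ 100.46°.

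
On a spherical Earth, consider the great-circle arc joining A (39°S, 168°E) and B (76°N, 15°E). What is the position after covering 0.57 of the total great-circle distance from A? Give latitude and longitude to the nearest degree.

≈ (41°N, 155°E)

Write both endpoints as unit vectors p₁, p₂ with components (cos φ cos λ, cos φ sin λ, sin φ).
The central angle between the endpoints is δ = arccos(p₁·p₂) ≈ 2.463 rad (141.1°).
Interpolate at f = 0.57 with slerp weights a = sin((1−f)δ)/sin δ ≈ 1.388, b = sin(fδ)/sin δ ≈ 1.570.
p = a·p₁ + b·p₂ ≈ (-0.688, 0.323, 0.650); φ = arcsin(p_z) ≈ 40.53°, λ = atan2(p_y, p_x) ≈ 154.89°.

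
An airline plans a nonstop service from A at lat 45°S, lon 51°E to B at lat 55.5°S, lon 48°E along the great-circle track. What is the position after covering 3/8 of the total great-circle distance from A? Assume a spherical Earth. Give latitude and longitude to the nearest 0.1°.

From cos δ = sin φ₁ sin φ₂ + cos φ₁ cos φ₂ cos Δλ, the central angle is δ ≈ 0.186 rad (10.7°).
Interpolate at f = 3/8 with slerp weights a = sin((1−f)δ)/sin δ ≈ 0.627, b = sin(fδ)/sin δ ≈ 0.377.
p = a·p₁ + b·p₂ ≈ (0.422, 0.503, -0.754); φ = arcsin(p_z) ≈ -48.95°, λ = atan2(p_y, p_x) ≈ 50.03°.

≈ lat 48.9°S, lon 50.0°E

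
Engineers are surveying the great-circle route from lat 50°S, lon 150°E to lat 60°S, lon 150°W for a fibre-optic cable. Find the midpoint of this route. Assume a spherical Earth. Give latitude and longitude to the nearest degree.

The haversine formula gives a central angle δ ≈ 0.602 rad (34.5°) between the endpoints.
Interpolate at f = 1/2 with slerp weights a = sin((1−f)δ)/sin δ ≈ 0.524, b = sin(fδ)/sin δ ≈ 0.524.
p = a·p₁ + b·p₂ ≈ (-0.518, 0.037, -0.854); φ = arcsin(p_z) ≈ -58.70°, λ = atan2(p_y, p_x) ≈ 175.87°.

≈ lat 59°S, lon 176°E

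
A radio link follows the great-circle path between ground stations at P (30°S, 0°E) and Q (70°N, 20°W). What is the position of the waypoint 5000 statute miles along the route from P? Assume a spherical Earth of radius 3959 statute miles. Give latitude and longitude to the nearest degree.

From cos δ = sin φ₁ sin φ₂ + cos φ₁ cos φ₂ cos Δλ, the central angle is δ ≈ 1.763 rad (101.0°). The total great-circle distance is δ·R ≈ 1.763 × 3959 ≈ 6982 mi, so the target fraction is f = 5000/6982 ≈ 0.716.
Interpolate at f ≈ 0.716 with slerp weights a = sin((1−f)δ)/sin δ ≈ 0.489, b = sin(fδ)/sin δ ≈ 0.971.
p = a·p₁ + b·p₂ ≈ (0.736, -0.114, 0.668); φ = arcsin(p_z) ≈ 41.91°, λ = atan2(p_y, p_x) ≈ -8.78°.

≈ (42°N, 9°W)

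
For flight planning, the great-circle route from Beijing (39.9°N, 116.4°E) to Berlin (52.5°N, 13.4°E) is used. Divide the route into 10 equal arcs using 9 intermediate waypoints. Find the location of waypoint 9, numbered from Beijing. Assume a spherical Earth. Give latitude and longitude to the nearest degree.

Write both endpoints as unit vectors p₁, p₂ with components (cos φ cos λ, cos φ sin λ, sin φ).
The central angle between the endpoints is δ = arccos(p₁·p₂) ≈ 1.155 rad (66.2°).
Interpolate at f = 9/10 with slerp weights a = sin((1−f)δ)/sin δ ≈ 0.126, b = sin(fδ)/sin δ ≈ 0.942.
p = a·p₁ + b·p₂ ≈ (0.515, 0.220, 0.829); φ = arcsin(p_z) ≈ 55.95°, λ = atan2(p_y, p_x) ≈ 23.08°.

≈ 56°N, 23°E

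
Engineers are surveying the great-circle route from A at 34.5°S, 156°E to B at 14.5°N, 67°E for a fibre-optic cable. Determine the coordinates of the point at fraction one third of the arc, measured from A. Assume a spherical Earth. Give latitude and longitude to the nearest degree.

Convert each endpoint to a unit vector on the sphere (x = cos φ cos λ, y = cos φ sin λ, z = sin φ).
The central angle between the endpoints is δ = arccos(p₁·p₂) ≈ 1.699 rad (97.3°).
Interpolate at f = 1/3 with slerp weights a = sin((1−f)δ)/sin δ ≈ 0.913, b = sin(fδ)/sin δ ≈ 0.541.
p = a·p₁ + b·p₂ ≈ (-0.483, 0.788, -0.382); φ = arcsin(p_z) ≈ -22.44°, λ = atan2(p_y, p_x) ≈ 121.49°.

≈ 22°S, 121°E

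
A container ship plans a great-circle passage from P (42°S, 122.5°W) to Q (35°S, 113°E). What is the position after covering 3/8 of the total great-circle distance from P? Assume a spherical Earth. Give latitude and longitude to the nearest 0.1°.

≈ (59.3°S, 168.4°W)

Write both endpoints as unit vectors p₁, p₂ with components (cos φ cos λ, cos φ sin λ, sin φ).
The central angle between the endpoints is δ = arccos(p₁·p₂) ≈ 1.532 rad (87.8°).
Interpolate at f = 3/8 with slerp weights a = sin((1−f)δ)/sin δ ≈ 0.818, b = sin(fδ)/sin δ ≈ 0.544.
p = a·p₁ + b·p₂ ≈ (-0.501, -0.103, -0.859); φ = arcsin(p_z) ≈ -59.25°, λ = atan2(p_y, p_x) ≈ -168.39°.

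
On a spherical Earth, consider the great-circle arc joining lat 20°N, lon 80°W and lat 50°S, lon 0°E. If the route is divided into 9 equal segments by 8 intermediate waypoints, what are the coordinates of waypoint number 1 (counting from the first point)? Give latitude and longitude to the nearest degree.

Convert each endpoint to a unit vector on the sphere (x = cos φ cos λ, y = cos φ sin λ, z = sin φ).
The central angle between the endpoints is δ = arccos(p₁·p₂) ≈ 1.729 rad (99.0°).
Interpolate at f = 1/9 with slerp weights a = sin((1−f)δ)/sin δ ≈ 1.012, b = sin(fδ)/sin δ ≈ 0.193.
p = a·p₁ + b·p₂ ≈ (0.289, -0.937, 0.198); φ = arcsin(p_z) ≈ 11.42°, λ = atan2(p_y, p_x) ≈ -72.83°.

≈ lat 11°N, lon 73°W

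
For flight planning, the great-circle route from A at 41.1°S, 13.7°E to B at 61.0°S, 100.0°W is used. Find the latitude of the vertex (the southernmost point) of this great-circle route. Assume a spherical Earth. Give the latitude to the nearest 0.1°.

The great circle lies in the plane with unit normal n̂ = (p₁ × p₂)/|p₁ × p₂|.
Here n̂_z ≈ -0.370; the vertex latitude is φ_max = arccos|n̂_z| ≈ 68.3°.
Check via Clairaut: cos φ_max = |cos φ₁| · sin C = cos(41.1°)·sin(150.6°) ≈ 0.370, again giving ≈ 68.3°.

≈ 68.3°S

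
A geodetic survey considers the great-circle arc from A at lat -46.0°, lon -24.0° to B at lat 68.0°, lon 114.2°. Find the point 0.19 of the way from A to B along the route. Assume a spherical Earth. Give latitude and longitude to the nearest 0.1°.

≈ lat -20.2°, lon -9.6°

Write both endpoints as unit vectors p₁, p₂ with components (cos φ cos λ, cos φ sin λ, sin φ).
The central angle between the endpoints is δ = arccos(p₁·p₂) ≈ 2.608 rad (149.4°).
Interpolate at f = 0.19 with slerp weights a = sin((1−f)δ)/sin δ ≈ 1.684, b = sin(fδ)/sin δ ≈ 0.935.
p = a·p₁ + b·p₂ ≈ (0.925, -0.157, -0.345); φ = arcsin(p_z) ≈ -20.19°, λ = atan2(p_y, p_x) ≈ -9.60°.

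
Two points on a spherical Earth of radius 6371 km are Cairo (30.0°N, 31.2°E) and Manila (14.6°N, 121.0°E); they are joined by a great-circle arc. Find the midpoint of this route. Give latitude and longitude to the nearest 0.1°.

The haversine formula gives a central angle δ ≈ 1.441 rad (82.6°) between the endpoints.
Interpolate at f = 1/2 with slerp weights a = sin((1−f)δ)/sin δ ≈ 0.665, b = sin(fδ)/sin δ ≈ 0.665.
p = a·p₁ + b·p₂ ≈ (0.161, 0.851, 0.500); φ = arcsin(p_z) ≈ 30.03°, λ = atan2(p_y, p_x) ≈ 79.26°.

≈ 30.0°N, 79.3°E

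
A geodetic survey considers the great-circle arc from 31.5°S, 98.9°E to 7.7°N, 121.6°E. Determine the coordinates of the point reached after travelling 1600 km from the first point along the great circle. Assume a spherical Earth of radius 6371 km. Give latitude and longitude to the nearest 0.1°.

Convert each endpoint to a unit vector on the sphere (x = cos φ cos λ, y = cos φ sin λ, z = sin φ).
The central angle between the endpoints is δ = arccos(p₁·p₂) ≈ 0.782 rad (44.8°). The total great-circle distance is δ·R ≈ 0.782 × 6371 ≈ 4982 km, so the target fraction is f = 1600/4982 ≈ 0.321.
Interpolate at f ≈ 0.321 with slerp weights a = sin((1−f)δ)/sin δ ≈ 0.718, b = sin(fδ)/sin δ ≈ 0.353.
p = a·p₁ + b·p₂ ≈ (-0.278, 0.903, -0.328); φ = arcsin(p_z) ≈ -19.16°, λ = atan2(p_y, p_x) ≈ 107.11°.

≈ 19.2°S, 107.1°E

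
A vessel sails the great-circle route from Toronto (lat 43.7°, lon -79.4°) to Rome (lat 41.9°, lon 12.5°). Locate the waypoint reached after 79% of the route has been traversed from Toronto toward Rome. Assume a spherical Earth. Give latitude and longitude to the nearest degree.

Convert each endpoint to a unit vector on the sphere (x = cos φ cos λ, y = cos φ sin λ, z = sin φ).
The central angle between the endpoints is δ = arccos(p₁·p₂) ≈ 1.111 rad (63.7°).
Interpolate at f = 0.79 with slerp weights a = sin((1−f)δ)/sin δ ≈ 0.258, b = sin(fδ)/sin δ ≈ 0.858.
p = a·p₁ + b·p₂ ≈ (0.658, -0.045, 0.752); φ = arcsin(p_z) ≈ 48.73°, λ = atan2(p_y, p_x) ≈ -3.92°.

≈ lat 49°, lon -4°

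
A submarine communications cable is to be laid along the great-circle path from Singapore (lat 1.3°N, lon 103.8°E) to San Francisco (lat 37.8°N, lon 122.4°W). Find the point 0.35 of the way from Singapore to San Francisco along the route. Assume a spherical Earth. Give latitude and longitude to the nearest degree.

Convert each endpoint to a unit vector on the sphere (x = cos φ cos λ, y = cos φ sin λ, z = sin φ).
The central angle between the endpoints is δ = arccos(p₁·p₂) ≈ 2.133 rad (122.2°).
Interpolate at f = 0.35 with slerp weights a = sin((1−f)δ)/sin δ ≈ 1.162, b = sin(fδ)/sin δ ≈ 0.802.
p = a·p₁ + b·p₂ ≈ (-0.617, 0.593, 0.518); φ = arcsin(p_z) ≈ 31.21°, λ = atan2(p_y, p_x) ≈ 136.15°.

≈ lat 31°N, lon 136°E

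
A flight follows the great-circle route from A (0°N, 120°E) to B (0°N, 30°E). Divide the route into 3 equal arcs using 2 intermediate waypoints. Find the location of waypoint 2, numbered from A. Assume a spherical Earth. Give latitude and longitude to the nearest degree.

≈ (0°N, 60°E)

From cos δ = sin φ₁ sin φ₂ + cos φ₁ cos φ₂ cos Δλ, the central angle is δ ≈ 1.571 rad (90.0°).
Interpolate at f = 2/3 with slerp weights a = sin((1−f)δ)/sin δ ≈ 0.500, b = sin(fδ)/sin δ ≈ 0.866.
p = a·p₁ + b·p₂ ≈ (0.500, 0.866, 0.000); φ = arcsin(p_z) ≈ 0.00°, λ = atan2(p_y, p_x) ≈ 60.00°.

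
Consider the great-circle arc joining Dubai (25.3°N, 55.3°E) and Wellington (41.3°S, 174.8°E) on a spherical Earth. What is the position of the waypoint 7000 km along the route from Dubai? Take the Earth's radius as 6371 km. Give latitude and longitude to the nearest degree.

≈ 15°S, 105°E

Write both endpoints as unit vectors p₁, p₂ with components (cos φ cos λ, cos φ sin λ, sin φ).
The central angle between the endpoints is δ = arccos(p₁·p₂) ≈ 2.235 rad (128.1°). The total great-circle distance is δ·R ≈ 2.235 × 6371 ≈ 14240 km, so the target fraction is f = 7000/14240 ≈ 0.492.
Interpolate at f ≈ 0.492 with slerp weights a = sin((1−f)δ)/sin δ ≈ 1.152, b = sin(fδ)/sin δ ≈ 1.131.
p = a·p₁ + b·p₂ ≈ (-0.253, 0.933, -0.254); φ = arcsin(p_z) ≈ -14.73°, λ = atan2(p_y, p_x) ≈ 105.19°.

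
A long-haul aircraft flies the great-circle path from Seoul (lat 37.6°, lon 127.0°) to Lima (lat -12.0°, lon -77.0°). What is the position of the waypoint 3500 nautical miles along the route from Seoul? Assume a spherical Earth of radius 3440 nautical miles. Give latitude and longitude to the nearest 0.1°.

Write both endpoints as unit vectors p₁, p₂ with components (cos φ cos λ, cos φ sin λ, sin φ).
The central angle between the endpoints is δ = arccos(p₁·p₂) ≈ 2.559 rad (146.6°). The total great-circle distance is δ·R ≈ 2.559 × 3440 ≈ 8802 nmi, so the target fraction is f = 3500/8802 ≈ 0.398.
Interpolate at f ≈ 0.398 with slerp weights a = sin((1−f)δ)/sin δ ≈ 1.816, b = sin(fδ)/sin δ ≈ 1.545.
p = a·p₁ + b·p₂ ≈ (-0.526, -0.324, 0.787); φ = arcsin(p_z) ≈ 51.86°, λ = atan2(p_y, p_x) ≈ -148.35°.

≈ lat 51.9°, lon -148.4°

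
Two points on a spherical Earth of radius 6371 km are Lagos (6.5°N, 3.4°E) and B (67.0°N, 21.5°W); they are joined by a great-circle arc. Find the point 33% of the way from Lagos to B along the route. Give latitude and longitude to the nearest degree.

Convert each endpoint to a unit vector on the sphere (x = cos φ cos λ, y = cos φ sin λ, z = sin φ).
The central angle between the endpoints is δ = arccos(p₁·p₂) ≈ 1.097 rad (62.8°).
Interpolate at f = 0.33 with slerp weights a = sin((1−f)δ)/sin δ ≈ 0.754, b = sin(fδ)/sin δ ≈ 0.398.
p = a·p₁ + b·p₂ ≈ (0.892, -0.013, 0.452); φ = arcsin(p_z) ≈ 26.85°, λ = atan2(p_y, p_x) ≈ -0.81°.

≈ (27°N, 1°W)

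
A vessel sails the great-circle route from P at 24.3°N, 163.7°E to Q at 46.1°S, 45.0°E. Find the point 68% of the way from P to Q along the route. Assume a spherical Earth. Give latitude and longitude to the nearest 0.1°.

≈ 34.3°S, 97.0°E

Convert each endpoint to a unit vector on the sphere (x = cos φ cos λ, y = cos φ sin λ, z = sin φ).
The central angle between the endpoints is δ = arccos(p₁·p₂) ≈ 2.214 rad (126.9°).
Interpolate at f = 0.68 with slerp weights a = sin((1−f)δ)/sin δ ≈ 0.813, b = sin(fδ)/sin δ ≈ 1.247.
p = a·p₁ + b·p₂ ≈ (-0.100, 0.820, -0.564); φ = arcsin(p_z) ≈ -34.34°, λ = atan2(p_y, p_x) ≈ 96.95°.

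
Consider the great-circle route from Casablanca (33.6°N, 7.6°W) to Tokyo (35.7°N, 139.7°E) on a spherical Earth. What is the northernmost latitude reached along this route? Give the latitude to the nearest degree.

≈ 68°N

The great circle lies in the plane with unit normal n̂ = (p₁ × p₂)/|p₁ × p₂|.
Here n̂_z ≈ +0.377; the vertex latitude is φ_max = arccos|n̂_z| ≈ 67.9°.
Check via Clairaut: cos φ_max = |cos φ₁| · sin C = cos(33.6°)·sin(26.9°) ≈ 0.377, again giving ≈ 67.9°.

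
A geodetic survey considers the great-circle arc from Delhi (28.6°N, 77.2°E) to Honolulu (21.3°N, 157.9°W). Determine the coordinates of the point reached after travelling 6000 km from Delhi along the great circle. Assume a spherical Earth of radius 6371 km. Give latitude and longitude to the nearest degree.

≈ 45°N, 143°E

The haversine formula gives a central angle δ ≈ 1.869 rad (107.1°) between the endpoints. The total great-circle distance is δ·R ≈ 1.869 × 6371 ≈ 11910 km, so the target fraction is f = 6000/11910 ≈ 0.504.
Interpolate at f ≈ 0.504 with slerp weights a = sin((1−f)δ)/sin δ ≈ 0.837, b = sin(fδ)/sin δ ≈ 0.846.
p = a·p₁ + b·p₂ ≈ (-0.567, 0.420, 0.708); φ = arcsin(p_z) ≈ 45.08°, λ = atan2(p_y, p_x) ≈ 143.48°.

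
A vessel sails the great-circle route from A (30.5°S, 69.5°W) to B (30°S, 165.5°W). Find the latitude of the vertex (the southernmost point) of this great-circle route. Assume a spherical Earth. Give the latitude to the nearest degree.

≈ 41°S

The great circle lies in the plane with unit normal n̂ = (p₁ × p₂)/|p₁ × p₂|.
Here n̂_z ≈ -0.754; the vertex latitude is φ_max = arccos|n̂_z| ≈ 41.1°.
Check via Clairaut: cos φ_max = |cos φ₁| · sin C = cos(30.5°)·sin(119.0°) ≈ 0.754, again giving ≈ 41.1°.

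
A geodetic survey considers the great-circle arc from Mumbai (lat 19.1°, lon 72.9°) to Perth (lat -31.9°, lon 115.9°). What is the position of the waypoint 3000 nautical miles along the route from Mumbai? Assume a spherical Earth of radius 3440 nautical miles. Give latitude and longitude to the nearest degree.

The haversine formula gives a central angle δ ≈ 1.144 rad (65.6°) between the endpoints. The total great-circle distance is δ·R ≈ 1.144 × 3440 ≈ 3936 nmi, so the target fraction is f = 3000/3936 ≈ 0.762.
Interpolate at f ≈ 0.762 with slerp weights a = sin((1−f)δ)/sin δ ≈ 0.295, b = sin(fδ)/sin δ ≈ 0.841.
p = a·p₁ + b·p₂ ≈ (-0.230, 0.909, -0.348); φ = arcsin(p_z) ≈ -20.36°, λ = atan2(p_y, p_x) ≈ 104.19°.

≈ lat -20°, lon 104°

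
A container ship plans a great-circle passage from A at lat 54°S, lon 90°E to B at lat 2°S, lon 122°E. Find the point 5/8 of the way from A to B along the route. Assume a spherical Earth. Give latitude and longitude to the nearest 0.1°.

≈ lat 22.2°S, lon 113.5°E

Write both endpoints as unit vectors p₁, p₂ with components (cos φ cos λ, cos φ sin λ, sin φ).
The central angle between the endpoints is δ = arccos(p₁·p₂) ≈ 1.016 rad (58.2°).
Interpolate at f = 5/8 with slerp weights a = sin((1−f)δ)/sin δ ≈ 0.438, b = sin(fδ)/sin δ ≈ 0.698.
p = a·p₁ + b·p₂ ≈ (-0.370, 0.849, -0.378); φ = arcsin(p_z) ≈ -22.23°, λ = atan2(p_y, p_x) ≈ 113.53°.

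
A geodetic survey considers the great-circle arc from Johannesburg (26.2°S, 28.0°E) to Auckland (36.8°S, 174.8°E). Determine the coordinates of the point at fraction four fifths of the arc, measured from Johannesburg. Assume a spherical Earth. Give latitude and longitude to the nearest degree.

≈ 54°S, 155°E

The haversine formula gives a central angle δ ≈ 1.914 rad (109.7°) between the endpoints.
Interpolate at f = 4/5 with slerp weights a = sin((1−f)δ)/sin δ ≈ 0.397, b = sin(fδ)/sin δ ≈ 1.061.
p = a·p₁ + b·p₂ ≈ (-0.532, 0.244, -0.811); φ = arcsin(p_z) ≈ -54.18°, λ = atan2(p_y, p_x) ≈ 155.35°.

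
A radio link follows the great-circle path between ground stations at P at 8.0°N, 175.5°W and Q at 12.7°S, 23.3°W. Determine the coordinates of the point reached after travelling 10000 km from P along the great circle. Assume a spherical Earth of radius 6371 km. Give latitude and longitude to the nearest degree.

Convert each endpoint to a unit vector on the sphere (x = cos φ cos λ, y = cos φ sin λ, z = sin φ).
The central angle between the endpoints is δ = arccos(p₁·p₂) ≈ 2.658 rad (152.3°). The total great-circle distance is δ·R ≈ 2.658 × 6371 ≈ 16931 km, so the target fraction is f = 10000/16931 ≈ 0.591.
Interpolate at f ≈ 0.591 with slerp weights a = sin((1−f)δ)/sin δ ≈ 1.903, b = sin(fδ)/sin δ ≈ 2.149.
p = a·p₁ + b·p₂ ≈ (0.046, -0.977, -0.208); φ = arcsin(p_z) ≈ -11.98°, λ = atan2(p_y, p_x) ≈ -87.28°.

≈ 12°S, 87°W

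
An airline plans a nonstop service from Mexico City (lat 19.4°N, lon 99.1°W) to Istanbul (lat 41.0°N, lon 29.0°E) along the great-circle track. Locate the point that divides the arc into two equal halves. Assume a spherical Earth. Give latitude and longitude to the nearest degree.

≈ lat 52°N, lon 48°W

Write both endpoints as unit vectors p₁, p₂ with components (cos φ cos λ, cos φ sin λ, sin φ).
The central angle between the endpoints is δ = arccos(p₁·p₂) ≈ 1.794 rad (102.8°).
Interpolate at f = 1/2 with slerp weights a = sin((1−f)δ)/sin δ ≈ 0.801, b = sin(fδ)/sin δ ≈ 0.801.
p = a·p₁ + b·p₂ ≈ (0.409, -0.453, 0.792); φ = arcsin(p_z) ≈ 52.36°, λ = atan2(p_y, p_x) ≈ -47.90°.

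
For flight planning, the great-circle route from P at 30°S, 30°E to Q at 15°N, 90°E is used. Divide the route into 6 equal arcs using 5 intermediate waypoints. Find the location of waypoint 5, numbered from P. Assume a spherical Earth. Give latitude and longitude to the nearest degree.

≈ 7°N, 80°E

Write both endpoints as unit vectors p₁, p₂ with components (cos φ cos λ, cos φ sin λ, sin φ).
The central angle between the endpoints is δ = arccos(p₁·p₂) ≈ 1.278 rad (73.2°).
Interpolate at f = 5/6 with slerp weights a = sin((1−f)δ)/sin δ ≈ 0.221, b = sin(fδ)/sin δ ≈ 0.914.
p = a·p₁ + b·p₂ ≈ (0.166, 0.978, 0.126); φ = arcsin(p_z) ≈ 7.24°, λ = atan2(p_y, p_x) ≈ 80.39°.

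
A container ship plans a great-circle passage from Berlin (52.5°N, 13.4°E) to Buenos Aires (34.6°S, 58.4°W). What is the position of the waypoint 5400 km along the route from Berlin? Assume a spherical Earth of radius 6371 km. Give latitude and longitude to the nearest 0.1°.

≈ (15.2°N, 26.1°W)

Convert each endpoint to a unit vector on the sphere (x = cos φ cos λ, y = cos φ sin λ, z = sin φ).
The central angle between the endpoints is δ = arccos(p₁·p₂) ≈ 1.869 rad (107.1°). The total great-circle distance is δ·R ≈ 1.869 × 6371 ≈ 11909 km, so the target fraction is f = 5400/11909 ≈ 0.453.
Interpolate at f ≈ 0.453 with slerp weights a = sin((1−f)δ)/sin δ ≈ 0.892, b = sin(fδ)/sin δ ≈ 0.784.
p = a·p₁ + b·p₂ ≈ (0.867, -0.424, 0.263); φ = arcsin(p_z) ≈ 15.22°, λ = atan2(p_y, p_x) ≈ -26.07°.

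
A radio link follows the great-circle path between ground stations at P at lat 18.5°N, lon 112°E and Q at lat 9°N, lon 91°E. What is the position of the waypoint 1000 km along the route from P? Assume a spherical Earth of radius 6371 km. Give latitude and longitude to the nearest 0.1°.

Convert each endpoint to a unit vector on the sphere (x = cos φ cos λ, y = cos φ sin λ, z = sin φ).
The central angle between the endpoints is δ = arccos(p₁·p₂) ≈ 0.392 rad (22.5°). The total great-circle distance is δ·R ≈ 0.392 × 6371 ≈ 2499 km, so the target fraction is f = 1000/2499 ≈ 0.400.
Interpolate at f ≈ 0.400 with slerp weights a = sin((1−f)δ)/sin δ ≈ 0.610, b = sin(fδ)/sin δ ≈ 0.409.
p = a·p₁ + b·p₂ ≈ (-0.224, 0.940, 0.257); φ = arcsin(p_z) ≈ 14.92°, λ = atan2(p_y, p_x) ≈ 103.38°.

≈ lat 14.9°N, lon 103.4°E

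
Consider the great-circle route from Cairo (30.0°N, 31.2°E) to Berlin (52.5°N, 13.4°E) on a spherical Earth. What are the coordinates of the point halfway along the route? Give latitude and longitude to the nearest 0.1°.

≈ 41.6°N, 23.9°E

Write both endpoints as unit vectors p₁, p₂ with components (cos φ cos λ, cos φ sin λ, sin φ).
The central angle between the endpoints is δ = arccos(p₁·p₂) ≈ 0.454 rad (26.0°).
Interpolate at f = 1/2 with slerp weights a = sin((1−f)δ)/sin δ ≈ 0.513, b = sin(fδ)/sin δ ≈ 0.513.
p = a·p₁ + b·p₂ ≈ (0.684, 0.303, 0.664); φ = arcsin(p_z) ≈ 41.58°, λ = atan2(p_y, p_x) ≈ 23.86°.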